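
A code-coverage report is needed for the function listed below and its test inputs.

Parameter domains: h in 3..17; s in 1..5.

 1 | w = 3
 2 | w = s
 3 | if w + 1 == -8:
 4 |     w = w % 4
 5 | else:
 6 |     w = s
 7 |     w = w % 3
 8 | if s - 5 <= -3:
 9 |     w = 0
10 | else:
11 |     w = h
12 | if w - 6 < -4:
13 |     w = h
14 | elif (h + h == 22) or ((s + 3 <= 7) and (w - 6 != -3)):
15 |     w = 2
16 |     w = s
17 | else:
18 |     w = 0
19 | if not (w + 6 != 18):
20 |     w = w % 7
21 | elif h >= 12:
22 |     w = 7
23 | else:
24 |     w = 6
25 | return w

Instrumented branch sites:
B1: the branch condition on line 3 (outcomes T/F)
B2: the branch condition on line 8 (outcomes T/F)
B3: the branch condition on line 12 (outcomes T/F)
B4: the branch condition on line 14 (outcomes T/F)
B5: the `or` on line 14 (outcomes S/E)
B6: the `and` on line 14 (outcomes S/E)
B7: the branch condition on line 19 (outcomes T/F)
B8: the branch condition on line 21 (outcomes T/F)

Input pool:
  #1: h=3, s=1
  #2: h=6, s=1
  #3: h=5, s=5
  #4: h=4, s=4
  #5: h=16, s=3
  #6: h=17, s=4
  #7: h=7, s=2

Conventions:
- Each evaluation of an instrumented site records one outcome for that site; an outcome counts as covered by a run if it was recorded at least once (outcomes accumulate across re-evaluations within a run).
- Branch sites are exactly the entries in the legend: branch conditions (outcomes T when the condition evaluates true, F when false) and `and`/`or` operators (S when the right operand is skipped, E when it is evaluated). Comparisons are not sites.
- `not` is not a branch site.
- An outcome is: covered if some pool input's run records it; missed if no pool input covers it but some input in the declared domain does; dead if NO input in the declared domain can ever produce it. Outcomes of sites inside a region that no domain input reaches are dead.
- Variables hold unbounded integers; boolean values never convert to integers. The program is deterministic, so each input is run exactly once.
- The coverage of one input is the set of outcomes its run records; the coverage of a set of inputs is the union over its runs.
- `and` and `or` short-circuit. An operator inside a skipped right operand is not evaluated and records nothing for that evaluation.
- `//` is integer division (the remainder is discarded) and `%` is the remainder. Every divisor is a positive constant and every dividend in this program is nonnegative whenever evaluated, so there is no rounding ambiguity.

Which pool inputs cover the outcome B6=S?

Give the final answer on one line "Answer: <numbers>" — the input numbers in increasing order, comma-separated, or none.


input #1 (h=3, s=1): misses B6=S
input #2 (h=6, s=1): misses B6=S
input #3 (h=5, s=5): covers B6=S
input #4 (h=4, s=4): misses B6=S
input #5 (h=16, s=3): misses B6=S
input #6 (h=17, s=4): misses B6=S
input #7 (h=7, s=2): misses B6=S
Answer: 3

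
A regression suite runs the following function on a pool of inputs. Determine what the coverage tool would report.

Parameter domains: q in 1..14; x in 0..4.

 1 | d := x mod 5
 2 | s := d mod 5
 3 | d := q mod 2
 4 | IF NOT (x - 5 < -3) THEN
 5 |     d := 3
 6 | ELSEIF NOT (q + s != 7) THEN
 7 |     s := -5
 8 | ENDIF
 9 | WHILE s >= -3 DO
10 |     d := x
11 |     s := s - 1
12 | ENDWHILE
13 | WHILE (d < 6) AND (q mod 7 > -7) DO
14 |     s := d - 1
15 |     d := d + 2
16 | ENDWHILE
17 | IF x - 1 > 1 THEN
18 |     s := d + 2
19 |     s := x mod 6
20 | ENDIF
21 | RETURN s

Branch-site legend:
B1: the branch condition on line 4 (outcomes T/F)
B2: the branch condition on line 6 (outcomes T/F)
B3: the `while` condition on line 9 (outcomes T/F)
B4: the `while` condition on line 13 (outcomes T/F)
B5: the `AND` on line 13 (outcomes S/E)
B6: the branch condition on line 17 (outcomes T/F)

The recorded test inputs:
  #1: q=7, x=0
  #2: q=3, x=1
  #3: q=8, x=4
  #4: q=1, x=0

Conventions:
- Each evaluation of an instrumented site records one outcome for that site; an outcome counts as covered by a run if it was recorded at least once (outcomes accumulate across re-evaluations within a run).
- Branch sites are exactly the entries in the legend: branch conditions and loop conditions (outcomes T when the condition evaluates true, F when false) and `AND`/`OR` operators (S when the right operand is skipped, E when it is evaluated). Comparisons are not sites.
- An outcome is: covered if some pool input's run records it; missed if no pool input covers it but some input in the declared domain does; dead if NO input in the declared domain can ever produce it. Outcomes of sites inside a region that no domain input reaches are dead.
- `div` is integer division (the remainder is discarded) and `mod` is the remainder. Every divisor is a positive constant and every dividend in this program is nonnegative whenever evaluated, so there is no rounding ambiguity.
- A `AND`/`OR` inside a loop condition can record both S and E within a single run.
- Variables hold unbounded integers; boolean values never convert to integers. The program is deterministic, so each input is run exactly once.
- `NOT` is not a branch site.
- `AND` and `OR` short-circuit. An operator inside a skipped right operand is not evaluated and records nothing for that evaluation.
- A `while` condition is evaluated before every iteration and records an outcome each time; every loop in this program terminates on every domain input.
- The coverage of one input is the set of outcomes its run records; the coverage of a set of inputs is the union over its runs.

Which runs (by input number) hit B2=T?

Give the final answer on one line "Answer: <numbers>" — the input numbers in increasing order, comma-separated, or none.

input #1 (q=7, x=0): records B2=T
input #2 (q=3, x=1): does not record B2=T
input #3 (q=8, x=4): does not record B2=T
input #4 (q=1, x=0): does not record B2=T

Answer: 1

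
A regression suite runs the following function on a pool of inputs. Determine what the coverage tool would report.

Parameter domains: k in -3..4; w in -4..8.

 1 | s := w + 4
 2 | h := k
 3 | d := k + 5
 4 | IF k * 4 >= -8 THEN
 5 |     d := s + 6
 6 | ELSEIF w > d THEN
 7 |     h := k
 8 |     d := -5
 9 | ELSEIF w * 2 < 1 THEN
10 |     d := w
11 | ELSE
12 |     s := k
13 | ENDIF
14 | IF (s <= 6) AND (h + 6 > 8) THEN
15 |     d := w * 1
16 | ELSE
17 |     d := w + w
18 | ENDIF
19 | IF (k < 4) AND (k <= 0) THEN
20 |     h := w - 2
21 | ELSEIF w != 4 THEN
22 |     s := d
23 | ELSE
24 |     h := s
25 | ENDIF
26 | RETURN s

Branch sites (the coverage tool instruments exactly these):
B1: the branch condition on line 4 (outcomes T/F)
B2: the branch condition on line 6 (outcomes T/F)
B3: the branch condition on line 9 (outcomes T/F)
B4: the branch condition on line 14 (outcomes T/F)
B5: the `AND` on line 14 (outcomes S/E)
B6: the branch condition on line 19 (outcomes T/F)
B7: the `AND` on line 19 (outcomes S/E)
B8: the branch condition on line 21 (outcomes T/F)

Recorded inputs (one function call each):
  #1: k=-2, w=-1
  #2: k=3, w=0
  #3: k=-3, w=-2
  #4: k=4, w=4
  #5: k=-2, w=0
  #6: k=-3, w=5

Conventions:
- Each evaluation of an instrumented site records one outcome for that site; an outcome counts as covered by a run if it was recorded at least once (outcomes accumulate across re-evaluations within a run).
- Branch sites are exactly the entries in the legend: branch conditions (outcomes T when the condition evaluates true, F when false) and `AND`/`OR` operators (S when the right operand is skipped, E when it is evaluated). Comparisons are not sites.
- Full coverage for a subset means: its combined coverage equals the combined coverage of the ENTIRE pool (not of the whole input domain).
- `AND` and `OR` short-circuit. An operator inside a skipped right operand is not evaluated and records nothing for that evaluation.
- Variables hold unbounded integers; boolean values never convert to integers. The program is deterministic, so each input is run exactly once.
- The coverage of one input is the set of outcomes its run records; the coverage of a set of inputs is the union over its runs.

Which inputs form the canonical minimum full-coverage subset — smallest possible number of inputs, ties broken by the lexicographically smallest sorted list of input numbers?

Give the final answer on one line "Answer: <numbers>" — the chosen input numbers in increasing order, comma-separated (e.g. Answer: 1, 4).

run #1 (k=-2, w=-1) runs B1->T, B5->E, B4->F, B7->E, B6->T; records B1=T, B4=F, B5=E, B6=T, B7=E
run #2 (k=3, w=0) runs B1->T, B5->E, B4->T, B7->E, B6->F, B8->T; records B1=T, B4=T, B5=E, B6=F, B7=E, B8=T
run #3 (k=-3, w=-2) runs B1->F, B2->F, B3->T, B5->E, B4->F, B7->E, B6->T; records B1=F, B2=F, B3=T, B4=F, B5=E, B6=T, B7=E
run #4 (k=4, w=4) runs B1->T, B5->S, B4->F, B7->S, B6->F, B8->F; records B1=T, B4=F, B5=S, B6=F, B7=S, B8=F
run #5 (k=-2, w=0) runs B1->T, B5->E, B4->F, B7->E, B6->T; records B1=T, B4=F, B5=E, B6=T, B7=E
run #6 (k=-3, w=5) runs B1->F, B2->T, B5->S, B4->F, B7->E, B6->T; records B1=F, B2=T, B4=F, B5=S, B6=T, B7=E
union over all inputs: B1=T, B1=F, B2=T, B2=F, B3=T, B4=T, B4=F, B5=S, B5=E, B6=T, B6=F, B7=S, B7=E, B8=T, B8=F (15 outcomes)
size 1 is not enough: best union over all size-1 subsets is 7/15
size 2 is not enough: best union over all size-2 subsets is 12/15
size 3 is not enough: best union over all size-3 subsets is 14/15
size 4: inputs {2, 3, 4, 6} cover all 15 outcomes, and no lexicographically smaller subset of this size does

Answer: 2, 3, 4, 6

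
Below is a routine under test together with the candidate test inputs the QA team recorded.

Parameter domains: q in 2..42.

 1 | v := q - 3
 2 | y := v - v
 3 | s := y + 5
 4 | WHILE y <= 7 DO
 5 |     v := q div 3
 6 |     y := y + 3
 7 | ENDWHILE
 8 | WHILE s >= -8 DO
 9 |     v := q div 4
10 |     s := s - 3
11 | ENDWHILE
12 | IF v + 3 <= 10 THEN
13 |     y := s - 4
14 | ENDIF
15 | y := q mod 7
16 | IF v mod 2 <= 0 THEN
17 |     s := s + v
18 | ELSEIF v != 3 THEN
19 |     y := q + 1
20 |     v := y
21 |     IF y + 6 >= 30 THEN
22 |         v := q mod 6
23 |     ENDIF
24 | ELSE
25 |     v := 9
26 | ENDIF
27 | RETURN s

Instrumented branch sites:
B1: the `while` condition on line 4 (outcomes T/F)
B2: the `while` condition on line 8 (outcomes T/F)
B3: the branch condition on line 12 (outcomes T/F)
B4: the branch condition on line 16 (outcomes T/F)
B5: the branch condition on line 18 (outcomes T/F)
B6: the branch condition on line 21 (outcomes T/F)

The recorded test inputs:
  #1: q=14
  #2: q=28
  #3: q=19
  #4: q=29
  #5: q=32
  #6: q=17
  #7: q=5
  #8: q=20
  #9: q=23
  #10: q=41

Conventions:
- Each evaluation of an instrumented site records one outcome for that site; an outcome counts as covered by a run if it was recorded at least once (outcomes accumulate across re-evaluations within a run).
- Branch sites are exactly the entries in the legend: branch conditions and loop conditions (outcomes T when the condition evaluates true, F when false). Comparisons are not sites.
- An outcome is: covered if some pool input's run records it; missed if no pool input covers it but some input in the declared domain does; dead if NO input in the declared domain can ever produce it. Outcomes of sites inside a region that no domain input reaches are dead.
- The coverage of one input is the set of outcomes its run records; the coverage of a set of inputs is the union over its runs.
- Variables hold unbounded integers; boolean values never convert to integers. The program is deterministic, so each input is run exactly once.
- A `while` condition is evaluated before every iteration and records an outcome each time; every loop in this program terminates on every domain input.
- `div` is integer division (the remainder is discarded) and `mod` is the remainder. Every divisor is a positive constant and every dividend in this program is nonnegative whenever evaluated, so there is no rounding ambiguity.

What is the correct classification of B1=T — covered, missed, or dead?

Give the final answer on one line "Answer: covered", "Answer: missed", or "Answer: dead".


B1=T is recorded by pool input(s) 1, 2, 3, 4, 5, 6, 7, 8, 9, 10 -> covered
Answer: covered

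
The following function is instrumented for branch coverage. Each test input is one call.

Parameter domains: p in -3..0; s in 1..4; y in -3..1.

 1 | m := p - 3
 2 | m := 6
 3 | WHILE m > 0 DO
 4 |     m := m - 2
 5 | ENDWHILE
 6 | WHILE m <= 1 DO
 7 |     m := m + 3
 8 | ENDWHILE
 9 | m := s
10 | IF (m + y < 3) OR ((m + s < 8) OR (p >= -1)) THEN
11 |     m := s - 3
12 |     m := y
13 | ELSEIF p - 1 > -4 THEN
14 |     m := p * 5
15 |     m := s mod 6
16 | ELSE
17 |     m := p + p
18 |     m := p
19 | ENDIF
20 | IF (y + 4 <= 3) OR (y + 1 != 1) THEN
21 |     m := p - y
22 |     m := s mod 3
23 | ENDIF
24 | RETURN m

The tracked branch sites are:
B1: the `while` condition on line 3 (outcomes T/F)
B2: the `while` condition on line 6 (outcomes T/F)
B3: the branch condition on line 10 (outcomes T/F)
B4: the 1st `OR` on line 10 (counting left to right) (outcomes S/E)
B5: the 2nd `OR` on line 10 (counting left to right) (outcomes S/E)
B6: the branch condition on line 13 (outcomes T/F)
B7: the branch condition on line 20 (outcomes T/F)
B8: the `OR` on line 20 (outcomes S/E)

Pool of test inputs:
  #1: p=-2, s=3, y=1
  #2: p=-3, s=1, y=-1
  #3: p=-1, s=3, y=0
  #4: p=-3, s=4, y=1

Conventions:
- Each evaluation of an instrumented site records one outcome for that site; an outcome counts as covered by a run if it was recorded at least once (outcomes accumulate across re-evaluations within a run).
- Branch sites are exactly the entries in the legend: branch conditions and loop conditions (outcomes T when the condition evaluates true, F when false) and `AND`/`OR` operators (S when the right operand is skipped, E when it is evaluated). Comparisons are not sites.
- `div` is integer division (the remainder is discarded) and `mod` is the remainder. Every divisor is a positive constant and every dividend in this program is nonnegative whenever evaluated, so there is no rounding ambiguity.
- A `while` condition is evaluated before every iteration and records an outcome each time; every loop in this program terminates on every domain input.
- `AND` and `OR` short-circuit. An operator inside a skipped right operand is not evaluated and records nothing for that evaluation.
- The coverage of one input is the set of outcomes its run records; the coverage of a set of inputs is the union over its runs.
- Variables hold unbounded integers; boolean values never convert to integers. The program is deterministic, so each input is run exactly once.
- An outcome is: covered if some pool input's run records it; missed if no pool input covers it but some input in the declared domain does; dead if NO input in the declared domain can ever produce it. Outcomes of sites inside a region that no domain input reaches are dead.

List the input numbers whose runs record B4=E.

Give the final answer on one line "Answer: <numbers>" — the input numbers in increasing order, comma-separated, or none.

input #1 (p=-2, s=3, y=1): covers B4=E
input #2 (p=-3, s=1, y=-1): misses B4=E
input #3 (p=-1, s=3, y=0): covers B4=E
input #4 (p=-3, s=4, y=1): covers B4=E

Answer: 1, 3, 4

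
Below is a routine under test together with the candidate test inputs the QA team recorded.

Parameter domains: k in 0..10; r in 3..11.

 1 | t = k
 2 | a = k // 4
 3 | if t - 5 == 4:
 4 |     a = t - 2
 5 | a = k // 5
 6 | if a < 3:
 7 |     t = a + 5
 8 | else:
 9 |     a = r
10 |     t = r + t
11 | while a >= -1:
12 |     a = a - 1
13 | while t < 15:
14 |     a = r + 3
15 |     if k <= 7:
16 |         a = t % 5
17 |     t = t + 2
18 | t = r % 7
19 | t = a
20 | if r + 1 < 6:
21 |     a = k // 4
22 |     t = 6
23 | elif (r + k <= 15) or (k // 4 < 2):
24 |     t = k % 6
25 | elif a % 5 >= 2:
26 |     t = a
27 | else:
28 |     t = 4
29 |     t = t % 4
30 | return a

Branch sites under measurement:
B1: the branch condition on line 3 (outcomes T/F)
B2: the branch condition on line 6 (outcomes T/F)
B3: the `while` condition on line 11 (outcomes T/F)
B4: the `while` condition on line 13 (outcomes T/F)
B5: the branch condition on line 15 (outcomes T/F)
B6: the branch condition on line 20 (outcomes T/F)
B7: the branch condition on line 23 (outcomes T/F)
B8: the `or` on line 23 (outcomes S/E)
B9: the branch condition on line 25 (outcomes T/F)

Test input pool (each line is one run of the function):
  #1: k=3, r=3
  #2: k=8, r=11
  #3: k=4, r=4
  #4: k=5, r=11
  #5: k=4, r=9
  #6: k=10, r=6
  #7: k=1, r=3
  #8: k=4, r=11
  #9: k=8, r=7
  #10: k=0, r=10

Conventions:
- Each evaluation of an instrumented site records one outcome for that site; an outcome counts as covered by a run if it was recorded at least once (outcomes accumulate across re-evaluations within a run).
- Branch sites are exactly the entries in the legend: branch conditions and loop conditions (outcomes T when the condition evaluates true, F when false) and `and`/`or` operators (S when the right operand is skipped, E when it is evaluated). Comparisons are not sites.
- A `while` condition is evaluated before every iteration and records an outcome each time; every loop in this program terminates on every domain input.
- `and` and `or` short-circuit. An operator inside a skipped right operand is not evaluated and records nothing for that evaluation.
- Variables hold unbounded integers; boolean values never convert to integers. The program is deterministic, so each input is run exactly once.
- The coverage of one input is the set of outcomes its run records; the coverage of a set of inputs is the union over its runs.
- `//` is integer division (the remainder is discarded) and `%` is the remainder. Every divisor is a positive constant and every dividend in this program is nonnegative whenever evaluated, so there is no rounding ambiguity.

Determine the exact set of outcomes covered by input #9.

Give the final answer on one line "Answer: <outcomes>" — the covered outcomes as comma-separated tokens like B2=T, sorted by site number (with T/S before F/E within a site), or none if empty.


Event log for input #9 (k=8, r=7):
  B1->F, B2->T, B3->T, B3->T, B3->T, B3->F, B4->T, B5->F, B4->T, B5->F
  B4->T, B5->F, B4->T, B5->F, B4->T, B5->F, B4->F, B6->F, B8->S, B7->T
as a set, this run covers: B1=F, B2=T, B3=T, B3=F, B4=T, B4=F, B5=F, B6=F, B7=T, B8=S
Answer: B1=F, B2=T, B3=T, B3=F, B4=T, B4=F, B5=F, B6=F, B7=T, B8=S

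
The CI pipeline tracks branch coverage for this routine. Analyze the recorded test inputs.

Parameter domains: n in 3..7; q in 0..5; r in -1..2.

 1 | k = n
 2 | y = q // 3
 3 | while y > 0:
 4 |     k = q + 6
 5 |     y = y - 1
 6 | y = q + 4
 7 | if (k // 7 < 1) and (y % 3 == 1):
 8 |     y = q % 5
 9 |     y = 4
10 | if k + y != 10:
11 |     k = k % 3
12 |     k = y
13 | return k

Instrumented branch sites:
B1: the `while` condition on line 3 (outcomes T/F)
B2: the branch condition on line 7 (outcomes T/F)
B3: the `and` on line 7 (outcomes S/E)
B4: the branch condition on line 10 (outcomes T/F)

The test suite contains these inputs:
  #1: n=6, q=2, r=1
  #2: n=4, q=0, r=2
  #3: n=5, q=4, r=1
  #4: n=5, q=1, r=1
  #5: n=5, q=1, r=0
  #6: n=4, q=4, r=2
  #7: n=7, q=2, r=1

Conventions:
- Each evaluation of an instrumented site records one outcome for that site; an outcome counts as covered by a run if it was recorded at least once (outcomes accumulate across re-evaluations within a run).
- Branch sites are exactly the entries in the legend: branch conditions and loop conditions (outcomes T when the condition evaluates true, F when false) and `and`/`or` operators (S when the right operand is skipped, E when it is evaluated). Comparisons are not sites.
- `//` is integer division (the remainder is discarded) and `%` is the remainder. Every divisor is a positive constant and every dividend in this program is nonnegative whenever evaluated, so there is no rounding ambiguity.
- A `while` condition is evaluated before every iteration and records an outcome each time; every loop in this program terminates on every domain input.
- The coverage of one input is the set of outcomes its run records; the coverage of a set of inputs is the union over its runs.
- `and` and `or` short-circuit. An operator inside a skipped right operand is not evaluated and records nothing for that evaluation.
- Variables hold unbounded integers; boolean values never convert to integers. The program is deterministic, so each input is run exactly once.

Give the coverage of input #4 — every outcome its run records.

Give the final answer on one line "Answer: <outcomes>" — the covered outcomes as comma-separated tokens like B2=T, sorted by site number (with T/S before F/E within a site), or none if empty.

Tracing the run of input #4 (n=5, q=1, r=1):
  B1->F, B3->E, B2->F, B4->F
as a set, this run covers: B1=F, B2=F, B3=E, B4=F

Answer: B1=F, B2=F, B3=E, B4=F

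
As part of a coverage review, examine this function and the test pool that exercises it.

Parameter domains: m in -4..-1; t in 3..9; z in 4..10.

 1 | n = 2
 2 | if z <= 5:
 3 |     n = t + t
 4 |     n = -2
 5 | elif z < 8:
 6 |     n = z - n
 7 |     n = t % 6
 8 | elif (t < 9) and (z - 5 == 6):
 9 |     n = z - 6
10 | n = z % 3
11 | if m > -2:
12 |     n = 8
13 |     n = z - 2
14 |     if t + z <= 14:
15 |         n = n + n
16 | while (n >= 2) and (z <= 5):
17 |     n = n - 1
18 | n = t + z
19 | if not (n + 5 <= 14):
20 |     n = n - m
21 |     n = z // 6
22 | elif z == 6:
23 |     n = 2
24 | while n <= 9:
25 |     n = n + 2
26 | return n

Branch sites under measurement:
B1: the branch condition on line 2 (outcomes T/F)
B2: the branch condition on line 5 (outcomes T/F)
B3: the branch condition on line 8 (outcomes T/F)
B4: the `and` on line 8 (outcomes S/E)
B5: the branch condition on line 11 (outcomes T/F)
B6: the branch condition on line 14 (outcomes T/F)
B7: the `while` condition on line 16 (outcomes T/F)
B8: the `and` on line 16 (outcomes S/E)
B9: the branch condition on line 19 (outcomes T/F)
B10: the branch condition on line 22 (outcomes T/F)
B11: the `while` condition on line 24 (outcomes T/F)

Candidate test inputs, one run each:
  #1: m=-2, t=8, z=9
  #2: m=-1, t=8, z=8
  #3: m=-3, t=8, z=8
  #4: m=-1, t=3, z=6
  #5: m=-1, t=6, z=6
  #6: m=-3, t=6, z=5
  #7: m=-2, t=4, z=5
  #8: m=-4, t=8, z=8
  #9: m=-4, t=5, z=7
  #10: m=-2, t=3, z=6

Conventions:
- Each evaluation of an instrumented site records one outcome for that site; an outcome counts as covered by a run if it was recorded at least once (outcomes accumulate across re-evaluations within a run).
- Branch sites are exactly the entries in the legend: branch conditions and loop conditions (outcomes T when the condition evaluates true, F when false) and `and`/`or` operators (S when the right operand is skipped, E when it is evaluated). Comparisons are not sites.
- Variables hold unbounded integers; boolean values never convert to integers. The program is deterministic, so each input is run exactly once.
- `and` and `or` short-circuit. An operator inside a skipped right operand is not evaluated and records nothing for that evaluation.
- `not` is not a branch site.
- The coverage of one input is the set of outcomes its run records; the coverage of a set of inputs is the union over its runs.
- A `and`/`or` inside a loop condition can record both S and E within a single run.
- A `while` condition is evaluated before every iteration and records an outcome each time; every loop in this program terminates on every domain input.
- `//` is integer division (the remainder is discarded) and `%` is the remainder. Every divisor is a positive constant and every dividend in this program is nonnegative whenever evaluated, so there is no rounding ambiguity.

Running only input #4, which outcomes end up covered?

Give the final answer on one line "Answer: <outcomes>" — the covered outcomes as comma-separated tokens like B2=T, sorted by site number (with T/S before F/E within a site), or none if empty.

Running input #4 (m=-1, t=3, z=6), event by event:
  B1->F, B2->T, B5->T, B6->T, B8->E, B7->F, B9->F, B10->T, B11->T, B11->T
  B11->T, B11->T, B11->F
as a set, this run covers: B1=F, B2=T, B5=T, B6=T, B7=F, B8=E, B9=F, B10=T, B11=T, B11=F

Answer: B1=F, B2=T, B5=T, B6=T, B7=F, B8=E, B9=F, B10=T, B11=T, B11=F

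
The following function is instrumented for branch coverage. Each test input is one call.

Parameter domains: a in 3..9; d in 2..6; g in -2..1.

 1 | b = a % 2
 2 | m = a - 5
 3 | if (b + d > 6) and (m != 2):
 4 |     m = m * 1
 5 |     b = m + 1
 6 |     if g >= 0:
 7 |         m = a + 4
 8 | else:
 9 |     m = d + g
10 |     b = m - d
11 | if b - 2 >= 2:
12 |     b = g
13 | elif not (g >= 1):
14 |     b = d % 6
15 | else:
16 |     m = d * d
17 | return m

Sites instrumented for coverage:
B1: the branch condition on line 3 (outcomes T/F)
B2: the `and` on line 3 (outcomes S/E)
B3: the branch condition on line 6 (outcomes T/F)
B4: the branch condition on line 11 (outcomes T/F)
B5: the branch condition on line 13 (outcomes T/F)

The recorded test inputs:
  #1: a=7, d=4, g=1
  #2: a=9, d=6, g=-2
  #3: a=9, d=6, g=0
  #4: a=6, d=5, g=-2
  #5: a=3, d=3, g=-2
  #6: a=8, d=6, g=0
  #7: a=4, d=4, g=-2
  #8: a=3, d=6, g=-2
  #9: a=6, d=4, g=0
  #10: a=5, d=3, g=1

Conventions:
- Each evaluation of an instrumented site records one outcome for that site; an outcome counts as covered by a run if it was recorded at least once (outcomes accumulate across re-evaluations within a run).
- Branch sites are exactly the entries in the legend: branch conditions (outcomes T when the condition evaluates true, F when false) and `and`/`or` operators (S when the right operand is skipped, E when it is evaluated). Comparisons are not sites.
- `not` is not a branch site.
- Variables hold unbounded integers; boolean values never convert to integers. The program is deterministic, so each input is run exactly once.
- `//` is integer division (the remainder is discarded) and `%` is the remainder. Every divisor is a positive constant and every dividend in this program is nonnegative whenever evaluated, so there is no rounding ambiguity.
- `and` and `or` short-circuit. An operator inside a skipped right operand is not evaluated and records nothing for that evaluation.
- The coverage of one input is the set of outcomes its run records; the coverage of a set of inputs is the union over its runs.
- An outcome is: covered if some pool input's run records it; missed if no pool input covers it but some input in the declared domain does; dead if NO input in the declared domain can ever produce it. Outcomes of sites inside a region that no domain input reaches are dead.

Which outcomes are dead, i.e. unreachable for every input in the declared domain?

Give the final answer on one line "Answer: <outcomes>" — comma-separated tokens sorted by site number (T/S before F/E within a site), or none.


checking every outcome against all 140 domain inputs:
  reachable outcomes have witnesses, e.g. B1=T (e.g. a=3, d=6, g=-2), B1=F (e.g. a=3, d=2, g=-2), B2=S (e.g. a=3, d=2, g=-2), B2=E (e.g. a=3, d=6, g=-2)
Answer: none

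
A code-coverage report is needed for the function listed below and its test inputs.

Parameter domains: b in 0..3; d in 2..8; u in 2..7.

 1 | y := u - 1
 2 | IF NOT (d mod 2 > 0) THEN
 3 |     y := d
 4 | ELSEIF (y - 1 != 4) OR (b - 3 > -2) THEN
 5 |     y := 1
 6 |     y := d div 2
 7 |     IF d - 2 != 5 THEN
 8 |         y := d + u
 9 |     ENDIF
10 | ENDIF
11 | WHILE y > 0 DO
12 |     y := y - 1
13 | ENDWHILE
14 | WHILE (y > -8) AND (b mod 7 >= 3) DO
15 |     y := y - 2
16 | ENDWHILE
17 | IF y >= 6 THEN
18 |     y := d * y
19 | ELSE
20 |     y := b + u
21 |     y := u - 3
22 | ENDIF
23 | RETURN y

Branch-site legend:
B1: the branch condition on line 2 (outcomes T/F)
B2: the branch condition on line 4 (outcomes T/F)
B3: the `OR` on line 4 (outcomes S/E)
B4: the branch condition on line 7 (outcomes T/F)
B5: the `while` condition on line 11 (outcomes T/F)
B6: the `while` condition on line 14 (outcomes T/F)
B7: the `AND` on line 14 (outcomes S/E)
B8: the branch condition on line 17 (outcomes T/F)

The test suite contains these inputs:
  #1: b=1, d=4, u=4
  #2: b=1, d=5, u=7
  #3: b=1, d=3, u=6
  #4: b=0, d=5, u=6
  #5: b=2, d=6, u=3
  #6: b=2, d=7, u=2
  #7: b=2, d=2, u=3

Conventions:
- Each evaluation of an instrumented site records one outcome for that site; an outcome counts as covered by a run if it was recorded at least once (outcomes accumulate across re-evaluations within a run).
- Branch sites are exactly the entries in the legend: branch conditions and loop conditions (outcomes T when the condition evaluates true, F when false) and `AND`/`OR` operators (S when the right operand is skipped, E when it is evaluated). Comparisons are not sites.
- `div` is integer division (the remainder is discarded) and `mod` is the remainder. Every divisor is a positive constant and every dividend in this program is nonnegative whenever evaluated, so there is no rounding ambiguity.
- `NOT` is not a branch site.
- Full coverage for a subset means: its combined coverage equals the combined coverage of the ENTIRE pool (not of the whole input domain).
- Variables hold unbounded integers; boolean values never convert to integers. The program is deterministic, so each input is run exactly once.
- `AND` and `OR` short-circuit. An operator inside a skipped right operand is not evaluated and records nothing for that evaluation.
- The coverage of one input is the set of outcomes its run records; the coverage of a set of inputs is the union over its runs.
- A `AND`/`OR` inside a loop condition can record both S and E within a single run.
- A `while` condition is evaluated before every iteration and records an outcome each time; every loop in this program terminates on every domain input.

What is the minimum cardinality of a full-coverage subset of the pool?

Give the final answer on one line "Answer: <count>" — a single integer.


input #1 (b=1, d=4, u=4): events B1->T, B5->T, B5->T, B5->T, B5->T, B5->F, B7->E, B6->F, B8->F; covers B1=T, B5=T, B5=F, B6=F, B7=E, B8=F
input #2 (b=1, d=5, u=7): events B1->F, B3->S, B2->T, B4->T, B5->T, B5->T, B5->T, B5->T, B5->T, B5->T, B5->T, B5->T, B5->T, B5->T, ...; covers B1=F, B2=T, B3=S, B4=T, B5=T, B5=F, B6=F, B7=E, B8=F
input #3 (b=1, d=3, u=6): events B1->F, B3->E, B2->F, B5->T, B5->T, B5->T, B5->T, B5->T, B5->F, B7->E, B6->F, B8->F; covers B1=F, B2=F, B3=E, B5=T, B5=F, B6=F, B7=E, B8=F
input #4 (b=0, d=5, u=6): events B1->F, B3->E, B2->F, B5->T, B5->T, B5->T, B5->T, B5->T, B5->F, B7->E, B6->F, B8->F; covers B1=F, B2=F, B3=E, B5=T, B5=F, B6=F, B7=E, B8=F
input #5 (b=2, d=6, u=3): events B1->T, B5->T, B5->T, B5->T, B5->T, B5->T, B5->T, B5->F, B7->E, B6->F, B8->F; covers B1=T, B5=T, B5=F, B6=F, B7=E, B8=F
input #6 (b=2, d=7, u=2): events B1->F, B3->S, B2->T, B4->F, B5->T, B5->T, B5->T, B5->F, B7->E, B6->F, B8->F; covers B1=F, B2=T, B3=S, B4=F, B5=T, B5=F, B6=F, B7=E, B8=F
input #7 (b=2, d=2, u=3): events B1->T, B5->T, B5->T, B5->F, B7->E, B6->F, B8->F; covers B1=T, B5=T, B5=F, B6=F, B7=E, B8=F
together the pool reaches 13 outcomes: B1=T, B1=F, B2=T, B2=F, B3=S, B3=E, B4=T, B4=F, B5=T, B5=F, B6=F, B7=E, B8=F
no size-1 subset reaches all 13 outcomes (best union: 9/13)
no size-2 subset reaches all 13 outcomes (best union: 11/13)
no size-3 subset reaches all 13 outcomes (best union: 12/13)
inputs {1, 2, 3, 6} (size 4) cover everything; no size-4 subset with a lexicographically smaller index list covers all 13
Answer: 4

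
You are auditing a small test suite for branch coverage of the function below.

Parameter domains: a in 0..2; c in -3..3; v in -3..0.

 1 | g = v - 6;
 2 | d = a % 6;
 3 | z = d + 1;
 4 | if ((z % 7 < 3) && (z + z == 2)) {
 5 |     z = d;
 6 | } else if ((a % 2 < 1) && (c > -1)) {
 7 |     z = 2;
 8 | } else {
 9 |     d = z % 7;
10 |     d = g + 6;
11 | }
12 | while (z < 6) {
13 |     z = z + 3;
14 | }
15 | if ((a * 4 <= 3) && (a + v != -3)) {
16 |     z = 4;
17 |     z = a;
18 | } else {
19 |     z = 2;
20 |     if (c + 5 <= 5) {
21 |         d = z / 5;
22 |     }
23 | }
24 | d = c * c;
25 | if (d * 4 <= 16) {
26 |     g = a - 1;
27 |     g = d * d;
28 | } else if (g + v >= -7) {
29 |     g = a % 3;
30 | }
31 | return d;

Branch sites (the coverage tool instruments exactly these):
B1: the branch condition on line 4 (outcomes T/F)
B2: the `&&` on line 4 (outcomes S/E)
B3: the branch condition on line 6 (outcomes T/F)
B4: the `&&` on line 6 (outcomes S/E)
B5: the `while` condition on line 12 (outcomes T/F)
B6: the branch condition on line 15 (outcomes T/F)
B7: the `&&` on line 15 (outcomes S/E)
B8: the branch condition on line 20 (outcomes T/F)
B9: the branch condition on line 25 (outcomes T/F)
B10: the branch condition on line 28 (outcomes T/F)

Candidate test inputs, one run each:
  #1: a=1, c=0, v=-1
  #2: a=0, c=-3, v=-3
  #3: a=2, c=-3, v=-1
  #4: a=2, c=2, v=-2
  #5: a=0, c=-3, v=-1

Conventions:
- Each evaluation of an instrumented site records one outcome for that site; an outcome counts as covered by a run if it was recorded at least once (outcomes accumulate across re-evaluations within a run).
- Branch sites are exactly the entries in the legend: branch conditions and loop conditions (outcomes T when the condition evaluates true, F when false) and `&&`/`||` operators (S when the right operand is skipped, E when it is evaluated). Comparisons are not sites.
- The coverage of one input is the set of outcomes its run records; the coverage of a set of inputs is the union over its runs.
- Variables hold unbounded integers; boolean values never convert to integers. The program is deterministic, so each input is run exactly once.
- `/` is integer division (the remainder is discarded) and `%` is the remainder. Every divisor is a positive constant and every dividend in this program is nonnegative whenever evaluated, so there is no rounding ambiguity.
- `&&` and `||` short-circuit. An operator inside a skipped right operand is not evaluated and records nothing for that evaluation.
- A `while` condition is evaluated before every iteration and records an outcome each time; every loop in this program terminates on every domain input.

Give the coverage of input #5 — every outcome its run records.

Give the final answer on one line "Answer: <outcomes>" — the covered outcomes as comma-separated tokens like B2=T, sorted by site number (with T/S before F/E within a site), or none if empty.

Event log for input #5 (a=0, c=-3, v=-1):
  B2->E, B1->T, B5->T, B5->T, B5->F, B7->E, B6->T, B9->F, B10->F
deduplicating events, the covered set is: B1=T, B2=E, B5=T, B5=F, B6=T, B7=E, B9=F, B10=F

Answer: B1=T, B2=E, B5=T, B5=F, B6=T, B7=E, B9=F, B10=F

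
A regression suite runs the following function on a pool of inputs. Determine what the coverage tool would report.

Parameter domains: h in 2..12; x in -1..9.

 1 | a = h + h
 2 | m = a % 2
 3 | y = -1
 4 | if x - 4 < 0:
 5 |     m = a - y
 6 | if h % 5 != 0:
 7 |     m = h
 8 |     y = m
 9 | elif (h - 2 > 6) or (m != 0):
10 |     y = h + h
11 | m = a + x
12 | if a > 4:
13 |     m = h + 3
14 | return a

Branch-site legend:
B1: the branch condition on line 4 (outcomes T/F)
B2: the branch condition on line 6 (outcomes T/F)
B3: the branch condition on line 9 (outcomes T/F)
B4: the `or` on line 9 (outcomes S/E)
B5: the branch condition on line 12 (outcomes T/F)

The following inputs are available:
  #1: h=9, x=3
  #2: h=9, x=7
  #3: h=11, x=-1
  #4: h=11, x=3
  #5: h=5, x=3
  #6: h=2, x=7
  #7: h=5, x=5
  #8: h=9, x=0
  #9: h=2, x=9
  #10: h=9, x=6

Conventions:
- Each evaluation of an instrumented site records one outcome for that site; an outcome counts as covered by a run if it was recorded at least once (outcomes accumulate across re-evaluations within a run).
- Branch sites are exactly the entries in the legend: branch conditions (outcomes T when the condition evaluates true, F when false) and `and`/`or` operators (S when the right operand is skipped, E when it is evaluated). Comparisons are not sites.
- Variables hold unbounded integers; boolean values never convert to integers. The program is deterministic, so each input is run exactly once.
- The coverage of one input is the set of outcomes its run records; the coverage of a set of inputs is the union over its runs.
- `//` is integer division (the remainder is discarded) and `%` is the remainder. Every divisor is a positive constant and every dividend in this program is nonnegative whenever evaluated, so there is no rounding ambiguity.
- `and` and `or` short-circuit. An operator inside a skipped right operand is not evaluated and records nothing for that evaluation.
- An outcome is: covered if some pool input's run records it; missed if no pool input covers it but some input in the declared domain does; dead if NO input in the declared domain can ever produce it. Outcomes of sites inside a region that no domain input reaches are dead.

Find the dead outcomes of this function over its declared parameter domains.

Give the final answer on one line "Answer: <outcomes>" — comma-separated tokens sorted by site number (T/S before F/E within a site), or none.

checking every outcome against all 121 domain inputs:
  reachable outcomes have witnesses, e.g. B1=T (e.g. h=2, x=-1), B1=F (e.g. h=2, x=4), B2=T (e.g. h=2, x=-1), B2=F (e.g. h=5, x=-1)

Answer: none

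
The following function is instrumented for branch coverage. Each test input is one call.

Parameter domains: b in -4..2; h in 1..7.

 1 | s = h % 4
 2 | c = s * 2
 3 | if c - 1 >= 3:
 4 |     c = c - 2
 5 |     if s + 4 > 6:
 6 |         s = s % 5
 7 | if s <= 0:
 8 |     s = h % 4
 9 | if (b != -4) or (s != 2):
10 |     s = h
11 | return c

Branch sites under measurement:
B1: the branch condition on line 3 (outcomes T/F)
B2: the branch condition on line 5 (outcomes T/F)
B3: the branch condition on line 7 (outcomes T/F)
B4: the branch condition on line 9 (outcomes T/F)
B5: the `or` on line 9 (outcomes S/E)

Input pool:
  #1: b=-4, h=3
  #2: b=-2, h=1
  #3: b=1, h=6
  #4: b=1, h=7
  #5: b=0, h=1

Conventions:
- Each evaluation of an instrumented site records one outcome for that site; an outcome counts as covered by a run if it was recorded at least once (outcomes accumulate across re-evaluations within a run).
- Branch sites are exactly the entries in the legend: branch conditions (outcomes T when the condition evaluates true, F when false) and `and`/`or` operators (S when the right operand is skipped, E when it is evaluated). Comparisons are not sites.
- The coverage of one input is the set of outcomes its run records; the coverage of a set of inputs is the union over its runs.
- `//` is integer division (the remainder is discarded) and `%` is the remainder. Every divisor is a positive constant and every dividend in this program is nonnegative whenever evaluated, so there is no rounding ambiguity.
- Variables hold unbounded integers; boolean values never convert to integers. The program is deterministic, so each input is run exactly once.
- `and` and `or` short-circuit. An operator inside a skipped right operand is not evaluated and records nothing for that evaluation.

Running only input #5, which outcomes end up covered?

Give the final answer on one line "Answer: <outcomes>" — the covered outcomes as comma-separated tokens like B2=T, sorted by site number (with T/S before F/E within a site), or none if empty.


Running input #5 (b=0, h=1), event by event:
  B1->F, B3->F, B5->S, B4->T
distinct outcomes covered: B1=F, B3=F, B4=T, B5=S
Answer: B1=F, B3=F, B4=T, B5=S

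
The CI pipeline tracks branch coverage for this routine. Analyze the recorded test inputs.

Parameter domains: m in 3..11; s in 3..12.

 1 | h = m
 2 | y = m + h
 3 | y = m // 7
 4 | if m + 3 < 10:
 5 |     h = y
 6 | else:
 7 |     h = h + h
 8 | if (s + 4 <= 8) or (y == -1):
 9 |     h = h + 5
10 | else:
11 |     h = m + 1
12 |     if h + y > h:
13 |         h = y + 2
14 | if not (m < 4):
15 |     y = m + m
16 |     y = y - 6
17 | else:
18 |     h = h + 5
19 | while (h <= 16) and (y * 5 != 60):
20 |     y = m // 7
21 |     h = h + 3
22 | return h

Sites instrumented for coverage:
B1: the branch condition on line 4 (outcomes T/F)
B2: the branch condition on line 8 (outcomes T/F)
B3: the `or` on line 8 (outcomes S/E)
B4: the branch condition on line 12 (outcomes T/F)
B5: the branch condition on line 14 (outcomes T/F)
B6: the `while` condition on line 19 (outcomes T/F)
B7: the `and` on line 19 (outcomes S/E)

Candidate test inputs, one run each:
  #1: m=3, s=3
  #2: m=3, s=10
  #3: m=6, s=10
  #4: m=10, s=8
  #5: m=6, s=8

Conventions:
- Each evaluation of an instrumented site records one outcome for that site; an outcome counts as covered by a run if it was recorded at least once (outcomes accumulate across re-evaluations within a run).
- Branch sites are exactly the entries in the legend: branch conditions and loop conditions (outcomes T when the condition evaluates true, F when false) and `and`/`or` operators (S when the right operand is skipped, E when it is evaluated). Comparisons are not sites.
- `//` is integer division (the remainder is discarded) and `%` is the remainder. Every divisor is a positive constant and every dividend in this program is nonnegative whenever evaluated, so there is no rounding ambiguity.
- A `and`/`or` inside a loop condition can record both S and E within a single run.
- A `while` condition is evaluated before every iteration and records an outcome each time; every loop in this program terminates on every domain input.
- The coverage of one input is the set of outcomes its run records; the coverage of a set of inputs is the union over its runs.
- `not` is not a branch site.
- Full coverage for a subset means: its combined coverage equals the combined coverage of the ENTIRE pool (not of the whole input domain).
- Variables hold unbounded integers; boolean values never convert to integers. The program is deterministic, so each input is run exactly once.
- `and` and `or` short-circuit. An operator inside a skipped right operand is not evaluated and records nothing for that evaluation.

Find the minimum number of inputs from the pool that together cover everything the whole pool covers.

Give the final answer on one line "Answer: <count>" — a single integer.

input #1, m=3, s=3: events B1->T, B3->S, B2->T, B5->F, B7->E, B6->T, B7->E, B6->T, B7->E, B6->T, B7->S, B6->F; outcomes B1=T, B2=T, B3=S, B5=F, B6=T, B6=F, B7=S, B7=E
input #2, m=3, s=10: events B1->T, B3->E, B2->F, B4->F, B5->F, B7->E, B6->T, B7->E, B6->T, B7->E, B6->T, B7->S, B6->F; outcomes B1=T, B2=F, B3=E, B4=F, B5=F, B6=T, B6=F, B7=S, B7=E
input #3, m=6, s=10: events B1->T, B3->E, B2->F, B4->F, B5->T, B7->E, B6->T, B7->E, B6->T, B7->E, B6->T, B7->E, B6->T, B7->S, ...; outcomes B1=T, B2=F, B3=E, B4=F, B5=T, B6=T, B6=F, B7=S, B7=E
input #4, m=10, s=8: events B1->F, B3->E, B2->F, B4->T, B5->T, B7->E, B6->T, B7->E, B6->T, B7->E, B6->T, B7->E, B6->T, B7->E, ...; outcomes B1=F, B2=F, B3=E, B4=T, B5=T, B6=T, B6=F, B7=S, B7=E
input #5, m=6, s=8: events B1->T, B3->E, B2->F, B4->F, B5->T, B7->E, B6->T, B7->E, B6->T, B7->E, B6->T, B7->E, B6->T, B7->S, ...; outcomes B1=T, B2=F, B3=E, B4=F, B5=T, B6=T, B6=F, B7=S, B7=E
together the pool reaches 14 outcomes: B1=T, B1=F, B2=T, B2=F, B3=S, B3=E, B4=T, B4=F, B5=T, B5=F, B6=T, B6=F, B7=S, B7=E
size 1 is not enough: best union over all size-1 subsets is 9/14
size 2 is not enough: best union over all size-2 subsets is 13/14
size 3: inputs {1, 2, 4} cover all 14 outcomes, and no lexicographically smaller subset of this size does

Answer: 3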